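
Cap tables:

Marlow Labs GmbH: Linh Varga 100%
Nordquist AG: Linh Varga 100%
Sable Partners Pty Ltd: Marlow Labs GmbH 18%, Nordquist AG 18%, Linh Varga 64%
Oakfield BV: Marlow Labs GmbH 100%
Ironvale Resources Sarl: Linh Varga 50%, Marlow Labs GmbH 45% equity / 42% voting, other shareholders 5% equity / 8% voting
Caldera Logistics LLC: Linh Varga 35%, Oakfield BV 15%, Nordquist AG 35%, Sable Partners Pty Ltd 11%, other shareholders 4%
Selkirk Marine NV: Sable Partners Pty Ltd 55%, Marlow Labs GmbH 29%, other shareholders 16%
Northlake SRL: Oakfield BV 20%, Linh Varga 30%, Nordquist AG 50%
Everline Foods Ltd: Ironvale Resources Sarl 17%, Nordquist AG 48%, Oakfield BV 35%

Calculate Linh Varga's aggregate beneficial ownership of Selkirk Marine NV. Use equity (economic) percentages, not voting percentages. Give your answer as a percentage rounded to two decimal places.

Linh reaches Selkirk along 4 paths.
Via Marlow → Sable: 100% × 18% × 55% = 9.9%.
Via Nordquist → Sable: 100% × 18% × 55% = 9.9%.
Via Sable: 64% × 55% = 35.2%.
Via Marlow: 100% × 29% = 29%.
Total: 9.9% + 9.9% + 35.2% + 29% = 84%.
Rounded: 84.00%.

84.00%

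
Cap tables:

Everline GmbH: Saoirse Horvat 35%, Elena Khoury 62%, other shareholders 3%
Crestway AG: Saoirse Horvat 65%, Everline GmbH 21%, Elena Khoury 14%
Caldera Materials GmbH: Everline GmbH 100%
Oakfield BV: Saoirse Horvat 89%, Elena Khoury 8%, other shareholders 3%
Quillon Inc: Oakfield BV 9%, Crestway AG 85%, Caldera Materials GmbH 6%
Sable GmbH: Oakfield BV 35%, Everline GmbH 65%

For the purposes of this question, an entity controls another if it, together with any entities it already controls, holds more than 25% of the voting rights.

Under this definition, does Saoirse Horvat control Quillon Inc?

Saoirse holds 89% of Oakfield, so Saoirse controls Oakfield.
Saoirse holds 35% of Everline, so Saoirse controls Everline.
Saoirse and Everline together hold 65% + 21% = 86% of Crestway, so Saoirse controls Crestway.
Everline holds 100% of Caldera, so Saoirse controls Caldera.
Oakfield and Crestway and Caldera together hold 9% + 85% + 6% = 100% of Quillon, so Saoirse controls Quillon.

Yes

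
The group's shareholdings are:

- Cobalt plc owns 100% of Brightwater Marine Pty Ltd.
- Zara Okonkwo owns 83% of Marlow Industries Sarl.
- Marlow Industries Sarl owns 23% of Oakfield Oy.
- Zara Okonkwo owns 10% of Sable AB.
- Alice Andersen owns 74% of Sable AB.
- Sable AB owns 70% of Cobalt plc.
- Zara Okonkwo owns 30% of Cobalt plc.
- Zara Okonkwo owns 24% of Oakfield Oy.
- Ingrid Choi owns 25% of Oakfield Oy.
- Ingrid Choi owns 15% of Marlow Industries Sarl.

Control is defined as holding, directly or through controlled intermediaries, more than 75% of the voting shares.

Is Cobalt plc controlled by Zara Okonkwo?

Zara holds 83% of Marlow, so Zara controls Marlow.
In Cobalt, Zara's side holds only 30%, not > 75%.
So Zara does not control Cobalt.

No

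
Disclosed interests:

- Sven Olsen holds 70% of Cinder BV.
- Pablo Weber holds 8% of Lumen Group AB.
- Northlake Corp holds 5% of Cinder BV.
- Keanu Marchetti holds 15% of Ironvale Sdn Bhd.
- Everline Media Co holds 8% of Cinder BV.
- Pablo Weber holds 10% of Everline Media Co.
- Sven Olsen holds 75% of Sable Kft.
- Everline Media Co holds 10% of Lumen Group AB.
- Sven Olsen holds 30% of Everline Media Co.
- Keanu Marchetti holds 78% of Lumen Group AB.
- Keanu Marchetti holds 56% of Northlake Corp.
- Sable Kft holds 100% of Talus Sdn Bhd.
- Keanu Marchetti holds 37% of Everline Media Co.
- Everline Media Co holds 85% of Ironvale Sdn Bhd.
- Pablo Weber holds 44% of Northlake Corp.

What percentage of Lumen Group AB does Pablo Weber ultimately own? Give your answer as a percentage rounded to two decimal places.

Pablo reaches Lumen along 2 paths.
Via Everline: 10% × 10% = 1%.
Direct stake: 8% = 8%.
Total: 1% + 8% = 9%.
Rounded: 9.00%.

9.00%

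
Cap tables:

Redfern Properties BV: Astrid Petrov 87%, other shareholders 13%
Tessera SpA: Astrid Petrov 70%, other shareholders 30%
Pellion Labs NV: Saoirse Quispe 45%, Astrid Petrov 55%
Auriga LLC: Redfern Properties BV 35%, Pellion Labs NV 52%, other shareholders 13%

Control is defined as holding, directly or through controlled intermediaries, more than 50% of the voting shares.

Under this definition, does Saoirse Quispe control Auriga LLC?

Saoirse's largest direct stake is 45% in Pellion, which does not meet the threshold, so Saoirse controls no company.
Neither Saoirse nor any entity Saoirse controls holds any voting interest in Auriga.
So Saoirse does not control Auriga.

No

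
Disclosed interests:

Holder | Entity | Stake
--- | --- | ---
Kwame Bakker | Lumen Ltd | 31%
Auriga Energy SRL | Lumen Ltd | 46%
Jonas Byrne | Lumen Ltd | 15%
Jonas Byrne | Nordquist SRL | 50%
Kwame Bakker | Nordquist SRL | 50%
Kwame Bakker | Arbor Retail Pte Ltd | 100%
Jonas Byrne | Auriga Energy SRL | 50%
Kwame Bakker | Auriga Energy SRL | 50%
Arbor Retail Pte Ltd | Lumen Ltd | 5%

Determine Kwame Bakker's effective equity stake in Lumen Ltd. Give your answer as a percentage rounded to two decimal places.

Kwame reaches Lumen along 3 paths.
Direct stake: 31% = 31%.
Via Auriga: 50% × 46% = 23%.
Via Arbor: 100% × 5% = 5%.
Total: 31% + 23% + 5% = 59%.
Rounded: 59.00%.

59.00%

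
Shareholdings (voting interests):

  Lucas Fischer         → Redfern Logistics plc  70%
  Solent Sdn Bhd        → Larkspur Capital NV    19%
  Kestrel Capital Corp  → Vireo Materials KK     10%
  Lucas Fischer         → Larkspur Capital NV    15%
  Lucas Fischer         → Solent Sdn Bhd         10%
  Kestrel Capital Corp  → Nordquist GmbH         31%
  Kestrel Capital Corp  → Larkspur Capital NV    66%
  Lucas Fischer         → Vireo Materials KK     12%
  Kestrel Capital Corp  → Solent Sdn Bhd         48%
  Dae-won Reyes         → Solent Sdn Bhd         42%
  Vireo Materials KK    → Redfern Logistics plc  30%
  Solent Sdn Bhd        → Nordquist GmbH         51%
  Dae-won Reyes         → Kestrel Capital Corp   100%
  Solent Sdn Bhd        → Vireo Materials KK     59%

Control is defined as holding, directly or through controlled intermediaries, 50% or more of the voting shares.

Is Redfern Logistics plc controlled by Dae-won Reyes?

No

Dae-won holds 100% of Kestrel, so Dae-won controls Kestrel.
Dae-won and Kestrel together hold 42% + 48% = 90% of Solent, so Dae-won controls Solent.
Solent and Kestrel together hold 51% + 31% = 82% of Nordquist, so Dae-won controls Nordquist.
Solent and Kestrel together hold 59% + 10% = 69% of Vireo, so Dae-won controls Vireo.
Kestrel and Solent together hold 66% + 19% = 85% of Larkspur, so Dae-won controls Larkspur.
In Redfern, Dae-won's side holds only 30%, not ≥ 50%.
So Dae-won does not control Redfern.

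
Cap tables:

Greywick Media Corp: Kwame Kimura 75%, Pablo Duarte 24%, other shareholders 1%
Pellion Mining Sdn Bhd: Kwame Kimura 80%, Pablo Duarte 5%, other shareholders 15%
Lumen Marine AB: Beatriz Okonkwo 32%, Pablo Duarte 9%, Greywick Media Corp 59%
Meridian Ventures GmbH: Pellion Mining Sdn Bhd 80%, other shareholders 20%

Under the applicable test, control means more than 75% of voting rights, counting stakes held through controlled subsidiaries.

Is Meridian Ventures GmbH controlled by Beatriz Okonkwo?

Beatriz's largest direct stake is 32% in Lumen, which does not meet the threshold, so Beatriz controls no company.
Neither Beatriz nor any entity Beatriz controls holds any voting interest in Meridian.
So Beatriz does not control Meridian.

No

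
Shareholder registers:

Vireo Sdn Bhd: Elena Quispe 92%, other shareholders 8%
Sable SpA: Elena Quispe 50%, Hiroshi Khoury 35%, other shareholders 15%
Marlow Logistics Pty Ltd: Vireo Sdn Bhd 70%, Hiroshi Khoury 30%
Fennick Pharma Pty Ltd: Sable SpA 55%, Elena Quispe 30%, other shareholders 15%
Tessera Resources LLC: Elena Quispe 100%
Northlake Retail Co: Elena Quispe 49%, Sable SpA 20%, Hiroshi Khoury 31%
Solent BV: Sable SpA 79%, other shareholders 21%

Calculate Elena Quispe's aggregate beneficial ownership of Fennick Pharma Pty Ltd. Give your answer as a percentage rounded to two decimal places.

57.50%

Elena reaches Fennick along 2 paths.
Via Sable: 50% × 55% = 27.5%.
Direct stake: 30% = 30%.
Total: 27.5% + 30% = 57.5%.
Rounded: 57.50%.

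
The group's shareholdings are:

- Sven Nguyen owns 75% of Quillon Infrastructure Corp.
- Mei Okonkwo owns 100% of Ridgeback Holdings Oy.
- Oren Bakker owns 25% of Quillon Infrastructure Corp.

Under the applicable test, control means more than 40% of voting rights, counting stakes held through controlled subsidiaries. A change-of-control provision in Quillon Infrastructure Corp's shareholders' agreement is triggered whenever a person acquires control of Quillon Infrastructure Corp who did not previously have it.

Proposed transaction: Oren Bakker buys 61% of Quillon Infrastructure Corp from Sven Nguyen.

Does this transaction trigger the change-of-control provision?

Yes

The purchase adds only to Oren's holdings (Sven's stake shrinks), so Oren is the only person who could newly come to control Quillon.
Oren's largest direct stake is 25% in Quillon, which does not meet the threshold, so Oren controls no company.
In Quillon, Oren's side holds only 25%, not > 40%.
So before the transaction, Oren does not control Quillon.
After the purchase, Oren's direct stake in Quillon rises to 25% + 61% = 86%, and Sven's stake falls to 14%.
Oren holds 86% of Quillon, so Oren controls Quillon.
Oren did not control Quillon before and does after, so the clause is triggered.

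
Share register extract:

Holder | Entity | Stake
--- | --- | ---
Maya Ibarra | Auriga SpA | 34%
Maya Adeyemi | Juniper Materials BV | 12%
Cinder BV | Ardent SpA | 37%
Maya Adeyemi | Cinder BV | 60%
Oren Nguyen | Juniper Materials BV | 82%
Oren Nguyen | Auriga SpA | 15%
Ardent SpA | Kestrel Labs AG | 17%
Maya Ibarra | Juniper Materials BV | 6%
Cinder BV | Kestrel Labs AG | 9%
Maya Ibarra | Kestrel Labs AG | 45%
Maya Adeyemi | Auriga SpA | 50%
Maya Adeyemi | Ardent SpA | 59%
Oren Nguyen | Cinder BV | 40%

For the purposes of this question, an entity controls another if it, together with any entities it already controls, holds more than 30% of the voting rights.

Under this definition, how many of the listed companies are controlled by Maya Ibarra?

Maya Ibarra holds 34% of Auriga, so Maya Ibarra controls Auriga.
Maya Ibarra holds 45% of Kestrel, so Maya Ibarra controls Kestrel.
No other company's threshold is met.
Maya Ibarra controls 2 companies.

2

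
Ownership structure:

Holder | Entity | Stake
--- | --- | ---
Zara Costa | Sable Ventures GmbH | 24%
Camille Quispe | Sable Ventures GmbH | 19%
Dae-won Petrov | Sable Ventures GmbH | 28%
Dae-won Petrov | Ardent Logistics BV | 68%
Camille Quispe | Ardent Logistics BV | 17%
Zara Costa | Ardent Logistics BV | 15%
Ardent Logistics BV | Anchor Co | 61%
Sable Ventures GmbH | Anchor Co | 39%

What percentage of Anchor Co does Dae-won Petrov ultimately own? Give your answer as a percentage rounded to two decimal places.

52.40%

Dae-won reaches Anchor along 2 paths.
Via Ardent: 68% × 61% = 41.48%.
Via Sable: 28% × 39% = 10.92%.
Total: 41.48% + 10.92% = 52.4%.
Rounded: 52.40%.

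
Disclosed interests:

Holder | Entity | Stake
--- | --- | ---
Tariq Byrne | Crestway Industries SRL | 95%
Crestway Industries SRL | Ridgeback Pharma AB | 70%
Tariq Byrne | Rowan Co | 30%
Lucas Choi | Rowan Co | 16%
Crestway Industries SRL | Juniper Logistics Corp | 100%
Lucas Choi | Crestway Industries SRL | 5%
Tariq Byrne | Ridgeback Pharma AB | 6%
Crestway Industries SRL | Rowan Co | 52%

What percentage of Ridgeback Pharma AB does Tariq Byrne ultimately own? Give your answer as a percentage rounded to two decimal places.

72.50%

Tariq reaches Ridgeback along 2 paths.
Via Crestway: 95% × 70% = 66.5%.
Direct stake: 6% = 6%.
Total: 66.5% + 6% = 72.5%.
Rounded: 72.50%.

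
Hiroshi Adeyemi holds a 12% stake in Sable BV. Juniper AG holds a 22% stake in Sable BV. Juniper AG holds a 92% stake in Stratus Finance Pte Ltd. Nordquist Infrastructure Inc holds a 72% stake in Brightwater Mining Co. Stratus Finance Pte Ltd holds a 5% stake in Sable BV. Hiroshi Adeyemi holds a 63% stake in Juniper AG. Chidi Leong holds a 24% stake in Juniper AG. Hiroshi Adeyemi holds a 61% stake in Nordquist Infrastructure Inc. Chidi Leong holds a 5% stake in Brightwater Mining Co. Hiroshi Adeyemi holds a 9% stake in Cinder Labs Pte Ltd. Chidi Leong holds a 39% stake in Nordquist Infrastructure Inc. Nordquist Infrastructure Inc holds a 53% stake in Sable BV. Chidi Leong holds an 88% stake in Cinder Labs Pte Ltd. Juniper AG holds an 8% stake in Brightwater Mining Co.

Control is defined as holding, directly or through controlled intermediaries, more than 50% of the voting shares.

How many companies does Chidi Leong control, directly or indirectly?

1

Chidi holds 88% of Cinder, so Chidi controls Cinder.
No other company's threshold is met.
Chidi controls 1 company.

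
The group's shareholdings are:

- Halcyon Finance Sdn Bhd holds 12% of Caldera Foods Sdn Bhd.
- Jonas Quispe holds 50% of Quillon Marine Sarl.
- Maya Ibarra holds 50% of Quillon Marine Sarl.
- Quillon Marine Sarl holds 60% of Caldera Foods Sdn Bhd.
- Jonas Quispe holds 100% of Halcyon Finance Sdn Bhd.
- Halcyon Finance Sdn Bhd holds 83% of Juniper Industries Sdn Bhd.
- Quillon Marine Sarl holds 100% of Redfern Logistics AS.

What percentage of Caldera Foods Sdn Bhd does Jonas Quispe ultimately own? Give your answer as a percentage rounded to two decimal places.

Jonas reaches Caldera along 2 paths.
Via Halcyon: 100% × 12% = 12%.
Via Quillon: 50% × 60% = 30%.
Total: 12% + 30% = 42%.
Rounded: 42.00%.

42.00%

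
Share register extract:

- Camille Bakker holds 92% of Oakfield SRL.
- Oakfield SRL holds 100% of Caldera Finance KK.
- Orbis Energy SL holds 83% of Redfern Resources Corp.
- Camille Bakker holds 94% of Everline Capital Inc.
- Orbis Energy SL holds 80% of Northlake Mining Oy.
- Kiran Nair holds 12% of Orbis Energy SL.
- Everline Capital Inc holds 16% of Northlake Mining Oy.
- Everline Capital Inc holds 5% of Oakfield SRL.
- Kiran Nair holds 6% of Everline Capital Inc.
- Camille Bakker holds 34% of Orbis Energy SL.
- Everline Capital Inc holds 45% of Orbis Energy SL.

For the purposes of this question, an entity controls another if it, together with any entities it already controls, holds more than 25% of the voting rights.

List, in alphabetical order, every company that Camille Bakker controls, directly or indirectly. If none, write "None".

Camille holds 94% of Everline, so Camille controls Everline.
Everline and Camille together hold 45% + 34% = 79% of Orbis, so Camille controls Orbis.
Camille and Everline together hold 92% + 5% = 97% of Oakfield, so Camille controls Oakfield.
Oakfield holds 100% of Caldera, so Camille controls Caldera.
Orbis holds 83% of Redfern, so Camille controls Redfern.
Everline and Orbis together hold 16% + 80% = 96% of Northlake, so Camille controls Northlake.

Caldera Finance KK, Everline Capital Inc, Northlake Mining Oy, Oakfield SRL, Orbis Energy SL, Redfern Resources Corp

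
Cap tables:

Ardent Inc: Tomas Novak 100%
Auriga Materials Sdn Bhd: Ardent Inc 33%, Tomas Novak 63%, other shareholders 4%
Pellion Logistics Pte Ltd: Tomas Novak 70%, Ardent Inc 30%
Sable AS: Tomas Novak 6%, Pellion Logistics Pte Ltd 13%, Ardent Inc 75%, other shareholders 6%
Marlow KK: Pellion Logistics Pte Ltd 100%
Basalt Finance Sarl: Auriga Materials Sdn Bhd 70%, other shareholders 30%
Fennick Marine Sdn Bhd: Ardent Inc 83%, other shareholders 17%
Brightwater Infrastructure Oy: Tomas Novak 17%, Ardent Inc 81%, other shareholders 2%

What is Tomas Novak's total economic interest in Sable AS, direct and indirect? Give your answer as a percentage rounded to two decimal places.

94.00%

Tomas reaches Sable along 4 paths.
Direct stake: 6% = 6%.
Via Pellion: 70% × 13% = 9.1%.
Via Ardent → Pellion: 100% × 30% × 13% = 3.9%.
Via Ardent: 100% × 75% = 75%.
Total: 6% + 9.1% + 3.9% + 75% = 94%.
Rounded: 94.00%.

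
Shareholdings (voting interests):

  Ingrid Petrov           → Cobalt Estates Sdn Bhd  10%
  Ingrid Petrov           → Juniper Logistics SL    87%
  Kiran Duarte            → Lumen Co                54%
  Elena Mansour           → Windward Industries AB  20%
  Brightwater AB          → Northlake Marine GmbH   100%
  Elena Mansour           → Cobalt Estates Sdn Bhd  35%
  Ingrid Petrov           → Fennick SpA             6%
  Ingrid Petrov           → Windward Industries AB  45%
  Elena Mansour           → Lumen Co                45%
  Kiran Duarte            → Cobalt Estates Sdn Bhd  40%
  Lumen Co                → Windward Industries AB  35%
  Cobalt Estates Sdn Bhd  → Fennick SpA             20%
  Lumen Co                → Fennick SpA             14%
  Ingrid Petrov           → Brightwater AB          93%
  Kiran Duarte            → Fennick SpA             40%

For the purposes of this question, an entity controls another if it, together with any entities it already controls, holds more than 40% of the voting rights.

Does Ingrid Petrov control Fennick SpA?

No

Ingrid holds 93% of Brightwater, so Ingrid controls Brightwater.
Ingrid holds 45% of Windward, so Ingrid controls Windward.
Brightwater holds 100% of Northlake, so Ingrid controls Northlake.
Ingrid holds 87% of Juniper, so Ingrid controls Juniper.
In Fennick, Ingrid's side holds only 6%, not > 40%.
So Ingrid does not control Fennick.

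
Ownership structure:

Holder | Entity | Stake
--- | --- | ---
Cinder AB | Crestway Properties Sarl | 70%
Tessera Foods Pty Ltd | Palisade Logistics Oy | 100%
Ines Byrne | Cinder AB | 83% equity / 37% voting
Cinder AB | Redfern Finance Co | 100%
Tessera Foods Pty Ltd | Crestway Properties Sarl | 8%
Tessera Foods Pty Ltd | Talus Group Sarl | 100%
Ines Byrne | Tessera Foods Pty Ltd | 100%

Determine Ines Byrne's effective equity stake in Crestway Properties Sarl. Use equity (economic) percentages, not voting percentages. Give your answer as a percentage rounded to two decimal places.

66.10%

Ines reaches Crestway along 2 paths.
Via Cinder: 83% × 70% = 58.1%.
Via Tessera: 100% × 8% = 8%.
Total: 58.1% + 8% = 66.1%.
Rounded: 66.10%.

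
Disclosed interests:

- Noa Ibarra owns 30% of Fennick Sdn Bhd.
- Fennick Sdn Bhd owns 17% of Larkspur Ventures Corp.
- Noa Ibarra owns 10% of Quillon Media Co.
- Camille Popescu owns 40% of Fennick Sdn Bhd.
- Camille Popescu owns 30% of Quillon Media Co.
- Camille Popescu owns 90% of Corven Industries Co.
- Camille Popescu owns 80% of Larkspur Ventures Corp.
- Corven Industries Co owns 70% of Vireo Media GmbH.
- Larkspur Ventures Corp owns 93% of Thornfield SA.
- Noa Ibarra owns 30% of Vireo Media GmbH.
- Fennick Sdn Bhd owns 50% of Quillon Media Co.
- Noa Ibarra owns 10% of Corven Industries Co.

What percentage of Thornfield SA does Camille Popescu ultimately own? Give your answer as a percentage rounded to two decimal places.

Camille reaches Thornfield along 2 paths.
Via Fennick → Larkspur: 40% × 17% × 93% = 6.324%.
Via Larkspur: 80% × 93% = 74.4%.
Total: 6.324% + 74.4% = 80.724%.
Rounded: 80.72%.

80.72%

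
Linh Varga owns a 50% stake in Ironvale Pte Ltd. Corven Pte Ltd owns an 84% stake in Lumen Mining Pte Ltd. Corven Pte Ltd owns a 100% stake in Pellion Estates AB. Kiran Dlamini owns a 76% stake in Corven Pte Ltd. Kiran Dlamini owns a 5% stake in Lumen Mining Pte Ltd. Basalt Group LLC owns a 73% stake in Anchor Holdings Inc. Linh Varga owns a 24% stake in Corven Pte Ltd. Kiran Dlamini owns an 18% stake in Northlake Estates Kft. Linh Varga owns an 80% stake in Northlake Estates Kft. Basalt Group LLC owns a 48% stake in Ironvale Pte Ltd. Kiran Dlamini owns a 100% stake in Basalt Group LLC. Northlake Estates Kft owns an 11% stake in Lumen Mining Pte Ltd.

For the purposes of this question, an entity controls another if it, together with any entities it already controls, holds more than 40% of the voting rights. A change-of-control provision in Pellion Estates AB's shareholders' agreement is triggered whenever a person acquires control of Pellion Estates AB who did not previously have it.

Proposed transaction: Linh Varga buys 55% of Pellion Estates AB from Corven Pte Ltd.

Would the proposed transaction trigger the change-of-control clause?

Yes

The purchase adds only to Linh's holdings (Corven's stake shrinks), so Linh is the only person who could newly come to control Pellion.
Linh holds 80% of Northlake, so Linh controls Northlake.
Linh holds 50% of Ironvale, so Linh controls Ironvale.
Neither Linh nor any entity Linh controls holds any voting interest in Pellion.
So before the transaction, Linh does not control Pellion.
After the purchase, Linh holds 55% of Pellion directly, and Corven's stake falls to 45%.
Linh holds 55% of Pellion, so Linh controls Pellion.
Linh did not control Pellion before and does after, so the clause is triggered.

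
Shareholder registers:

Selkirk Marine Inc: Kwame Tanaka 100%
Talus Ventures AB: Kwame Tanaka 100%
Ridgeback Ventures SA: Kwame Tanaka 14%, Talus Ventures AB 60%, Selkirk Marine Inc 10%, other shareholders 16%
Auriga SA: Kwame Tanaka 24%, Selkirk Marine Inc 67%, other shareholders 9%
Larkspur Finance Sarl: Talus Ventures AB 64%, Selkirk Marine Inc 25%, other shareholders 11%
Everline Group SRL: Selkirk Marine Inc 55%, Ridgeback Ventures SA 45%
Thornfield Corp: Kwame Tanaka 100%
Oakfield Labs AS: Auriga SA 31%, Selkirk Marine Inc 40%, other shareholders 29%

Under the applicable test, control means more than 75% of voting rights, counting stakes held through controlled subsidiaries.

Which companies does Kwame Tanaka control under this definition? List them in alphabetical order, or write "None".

Kwame holds 100% of Selkirk, so Kwame controls Selkirk.
Kwame holds 100% of Talus, so Kwame controls Talus.
Kwame and Talus and Selkirk together hold 14% + 60% + 10% = 84% of Ridgeback, so Kwame controls Ridgeback.
Kwame and Selkirk together hold 24% + 67% = 91% of Auriga, so Kwame controls Auriga.
Talus and Selkirk together hold 64% + 25% = 89% of Larkspur, so Kwame controls Larkspur.
Selkirk and Ridgeback together hold 55% + 45% = 100% of Everline, so Kwame controls Everline.
Kwame holds 100% of Thornfield, so Kwame controls Thornfield.
No other company's threshold is met.

Auriga SA, Everline Group SRL, Larkspur Finance Sarl, Ridgeback Ventures SA, Selkirk Marine Inc, Talus Ventures AB, Thornfield Corp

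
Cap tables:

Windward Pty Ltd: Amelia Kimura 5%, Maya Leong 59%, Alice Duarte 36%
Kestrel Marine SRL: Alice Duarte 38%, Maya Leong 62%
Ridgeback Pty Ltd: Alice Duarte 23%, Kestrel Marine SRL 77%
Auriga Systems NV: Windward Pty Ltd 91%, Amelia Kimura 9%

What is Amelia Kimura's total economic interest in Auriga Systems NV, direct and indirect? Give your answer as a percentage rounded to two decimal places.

13.55%

Amelia reaches Auriga along 2 paths.
Via Windward: 5% × 91% = 4.55%.
Direct stake: 9% = 9%.
Total: 4.55% + 9% = 13.55%.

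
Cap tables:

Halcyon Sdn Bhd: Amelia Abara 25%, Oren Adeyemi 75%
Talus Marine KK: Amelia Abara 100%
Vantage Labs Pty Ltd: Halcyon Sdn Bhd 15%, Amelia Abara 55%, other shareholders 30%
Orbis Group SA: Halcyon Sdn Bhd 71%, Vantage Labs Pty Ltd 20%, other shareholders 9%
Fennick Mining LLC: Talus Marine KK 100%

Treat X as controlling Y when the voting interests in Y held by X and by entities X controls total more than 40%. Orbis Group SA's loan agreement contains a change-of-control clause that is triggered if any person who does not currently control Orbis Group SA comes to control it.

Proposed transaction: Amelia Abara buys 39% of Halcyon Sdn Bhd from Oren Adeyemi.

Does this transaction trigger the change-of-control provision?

The purchase adds only to Amelia's holdings (Oren's stake shrinks), so Amelia is the only person who could newly come to control Orbis.
Amelia holds 100% of Talus, so Amelia controls Talus.
Amelia holds 55% of Vantage, so Amelia controls Vantage.
Talus holds 100% of Fennick, so Amelia controls Fennick.
In Orbis, Amelia's side holds only 20%, not > 40%.
So before the transaction, Amelia does not control Orbis.
After the purchase, Amelia's direct stake in Halcyon rises to 25% + 39% = 64%, and Oren's stake falls to 36%.
Amelia holds 64% of Halcyon, so Amelia controls Halcyon.
Halcyon and Amelia together hold 15% + 55% = 70% of Vantage, so Amelia controls Vantage.
Halcyon and Vantage together hold 71% + 20% = 91% of Orbis, so Amelia controls Orbis.
Amelia did not control Orbis before and does after, so the clause is triggered.

Yes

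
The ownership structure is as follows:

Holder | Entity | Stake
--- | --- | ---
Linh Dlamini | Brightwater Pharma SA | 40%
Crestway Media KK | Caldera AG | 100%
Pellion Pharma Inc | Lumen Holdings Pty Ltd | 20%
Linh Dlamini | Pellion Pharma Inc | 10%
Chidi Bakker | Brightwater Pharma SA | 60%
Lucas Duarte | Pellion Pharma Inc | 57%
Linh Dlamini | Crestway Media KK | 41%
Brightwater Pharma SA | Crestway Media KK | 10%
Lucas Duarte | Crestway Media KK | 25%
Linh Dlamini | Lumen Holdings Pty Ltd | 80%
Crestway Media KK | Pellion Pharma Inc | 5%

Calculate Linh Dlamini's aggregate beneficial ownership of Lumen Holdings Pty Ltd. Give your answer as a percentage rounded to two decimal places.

Linh reaches Lumen along 4 paths.
Via Pellion: 10% × 20% = 2%.
Via Brightwater → Crestway → Pellion: 40% × 10% × 5% × 20% = 0.04%.
Via Crestway → Pellion: 41% × 5% × 20% = 0.41%.
Direct stake: 80% = 80%.
Total: 2% + 0.04% + 0.41% + 80% = 82.45%.

82.45%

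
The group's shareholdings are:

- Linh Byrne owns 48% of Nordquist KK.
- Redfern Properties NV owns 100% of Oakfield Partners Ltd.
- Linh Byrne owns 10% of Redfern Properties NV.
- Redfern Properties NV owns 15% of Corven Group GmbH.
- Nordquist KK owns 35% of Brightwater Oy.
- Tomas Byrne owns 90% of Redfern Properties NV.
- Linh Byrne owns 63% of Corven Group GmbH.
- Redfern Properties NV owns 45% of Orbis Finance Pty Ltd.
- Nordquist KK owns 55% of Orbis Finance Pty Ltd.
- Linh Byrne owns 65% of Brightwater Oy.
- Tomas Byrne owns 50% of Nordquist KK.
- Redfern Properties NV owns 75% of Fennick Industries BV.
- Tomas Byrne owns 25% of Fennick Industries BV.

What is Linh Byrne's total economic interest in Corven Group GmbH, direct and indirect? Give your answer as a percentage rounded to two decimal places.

Linh reaches Corven along 2 paths.
Via Redfern: 10% × 15% = 1.5%.
Direct stake: 63% = 63%.
Total: 1.5% + 63% = 64.5%.
Rounded: 64.50%.

64.50%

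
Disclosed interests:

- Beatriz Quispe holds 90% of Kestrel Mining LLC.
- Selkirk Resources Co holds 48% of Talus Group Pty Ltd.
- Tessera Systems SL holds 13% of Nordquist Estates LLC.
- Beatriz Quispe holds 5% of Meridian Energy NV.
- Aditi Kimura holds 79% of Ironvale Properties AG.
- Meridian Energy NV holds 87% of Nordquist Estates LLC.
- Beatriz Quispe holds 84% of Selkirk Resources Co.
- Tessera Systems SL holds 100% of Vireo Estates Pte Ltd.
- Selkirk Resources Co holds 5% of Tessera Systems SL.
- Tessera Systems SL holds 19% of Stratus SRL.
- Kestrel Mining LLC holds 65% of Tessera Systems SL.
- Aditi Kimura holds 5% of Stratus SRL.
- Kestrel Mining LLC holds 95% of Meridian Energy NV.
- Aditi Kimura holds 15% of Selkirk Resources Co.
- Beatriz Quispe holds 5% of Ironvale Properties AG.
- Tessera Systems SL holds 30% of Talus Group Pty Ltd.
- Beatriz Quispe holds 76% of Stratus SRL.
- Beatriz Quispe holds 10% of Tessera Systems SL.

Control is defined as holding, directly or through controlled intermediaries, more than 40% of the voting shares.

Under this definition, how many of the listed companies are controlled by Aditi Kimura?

Aditi holds 79% of Ironvale, so Aditi controls Ironvale.
No other company's threshold is met.
Aditi controls 1 company.

1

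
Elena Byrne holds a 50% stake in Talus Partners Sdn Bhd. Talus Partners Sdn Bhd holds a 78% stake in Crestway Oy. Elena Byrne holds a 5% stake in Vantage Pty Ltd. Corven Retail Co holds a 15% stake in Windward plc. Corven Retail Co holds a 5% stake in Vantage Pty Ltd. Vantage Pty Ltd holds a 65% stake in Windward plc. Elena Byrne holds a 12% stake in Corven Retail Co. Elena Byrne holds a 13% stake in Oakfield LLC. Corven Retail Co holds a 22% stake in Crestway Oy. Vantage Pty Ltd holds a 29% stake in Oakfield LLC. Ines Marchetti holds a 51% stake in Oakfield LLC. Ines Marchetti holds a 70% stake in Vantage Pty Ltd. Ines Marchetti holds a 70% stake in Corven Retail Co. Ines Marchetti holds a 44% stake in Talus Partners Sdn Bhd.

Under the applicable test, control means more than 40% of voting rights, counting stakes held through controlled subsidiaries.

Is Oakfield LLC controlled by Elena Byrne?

No

Elena holds 50% of Talus, so Elena controls Talus.
Talus holds 78% of Crestway, so Elena controls Crestway.
In Oakfield, Elena's side holds only 13%, not > 40%.
So Elena does not control Oakfield.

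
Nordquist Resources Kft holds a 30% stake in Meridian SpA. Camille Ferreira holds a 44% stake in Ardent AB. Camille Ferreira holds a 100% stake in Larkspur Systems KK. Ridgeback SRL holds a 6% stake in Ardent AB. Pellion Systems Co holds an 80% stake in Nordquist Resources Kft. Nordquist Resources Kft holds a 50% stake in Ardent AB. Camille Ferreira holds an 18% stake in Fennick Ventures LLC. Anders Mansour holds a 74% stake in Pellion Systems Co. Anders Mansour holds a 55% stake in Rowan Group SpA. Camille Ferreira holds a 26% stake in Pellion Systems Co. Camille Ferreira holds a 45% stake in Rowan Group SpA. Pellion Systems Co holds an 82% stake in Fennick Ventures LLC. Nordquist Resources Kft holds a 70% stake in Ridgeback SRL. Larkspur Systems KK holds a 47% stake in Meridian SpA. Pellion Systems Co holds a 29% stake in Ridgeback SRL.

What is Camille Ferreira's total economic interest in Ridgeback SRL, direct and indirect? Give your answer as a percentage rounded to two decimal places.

Camille reaches Ridgeback along 2 paths.
Via Pellion → Nordquist: 26% × 80% × 70% = 14.56%.
Via Pellion: 26% × 29% = 7.54%.
Total: 14.56% + 7.54% = 22.1%.
Rounded: 22.10%.

22.10%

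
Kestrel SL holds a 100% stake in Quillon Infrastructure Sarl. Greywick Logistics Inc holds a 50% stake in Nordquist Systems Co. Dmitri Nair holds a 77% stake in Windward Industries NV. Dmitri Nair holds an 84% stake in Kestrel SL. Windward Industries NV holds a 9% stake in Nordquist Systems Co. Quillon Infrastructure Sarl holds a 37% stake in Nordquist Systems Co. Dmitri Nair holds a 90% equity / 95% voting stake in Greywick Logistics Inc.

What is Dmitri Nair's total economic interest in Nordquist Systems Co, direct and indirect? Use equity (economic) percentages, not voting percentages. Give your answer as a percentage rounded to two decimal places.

Dmitri reaches Nordquist along 3 paths.
Via Greywick: 90% × 50% = 45%.
Via Windward: 77% × 9% = 6.93%.
Via Kestrel → Quillon: 84% × 100% × 37% = 31.08%.
Total: 45% + 6.93% + 31.08% = 83.01%.

83.01%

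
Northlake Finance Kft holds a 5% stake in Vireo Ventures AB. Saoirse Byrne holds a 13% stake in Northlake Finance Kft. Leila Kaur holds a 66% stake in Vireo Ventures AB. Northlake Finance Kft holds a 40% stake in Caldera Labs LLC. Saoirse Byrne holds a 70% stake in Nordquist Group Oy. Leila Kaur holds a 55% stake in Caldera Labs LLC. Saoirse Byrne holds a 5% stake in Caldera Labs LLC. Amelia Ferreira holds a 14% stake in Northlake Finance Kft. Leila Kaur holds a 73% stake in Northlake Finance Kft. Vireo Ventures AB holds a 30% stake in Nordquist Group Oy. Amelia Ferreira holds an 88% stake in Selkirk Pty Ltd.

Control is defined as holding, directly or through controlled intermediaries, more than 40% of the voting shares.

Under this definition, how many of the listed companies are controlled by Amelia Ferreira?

1

Amelia holds 88% of Selkirk, so Amelia controls Selkirk.
No other company's threshold is met.
Amelia controls 1 company.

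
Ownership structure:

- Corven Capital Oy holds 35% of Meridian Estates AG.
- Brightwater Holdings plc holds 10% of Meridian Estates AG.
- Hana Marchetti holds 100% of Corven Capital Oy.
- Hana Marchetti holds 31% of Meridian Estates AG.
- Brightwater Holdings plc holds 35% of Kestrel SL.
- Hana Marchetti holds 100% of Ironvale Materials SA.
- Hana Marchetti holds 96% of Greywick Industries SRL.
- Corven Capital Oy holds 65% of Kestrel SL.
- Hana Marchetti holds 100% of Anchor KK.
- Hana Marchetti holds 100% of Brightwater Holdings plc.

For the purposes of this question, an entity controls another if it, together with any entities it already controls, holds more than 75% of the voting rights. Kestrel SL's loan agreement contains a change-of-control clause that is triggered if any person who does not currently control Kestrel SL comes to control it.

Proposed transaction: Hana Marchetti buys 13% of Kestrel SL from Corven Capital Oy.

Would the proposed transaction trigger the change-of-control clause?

The purchase adds only to Hana's holdings (Corven's stake shrinks), so Hana is the only person who could newly come to control Kestrel.
Hana holds 100% of Brightwater, so Hana controls Brightwater.
Hana holds 100% of Corven, so Hana controls Corven.
Brightwater and Corven together hold 35% + 65% = 100% of Kestrel, so Hana controls Kestrel.
So Hana already controls Kestrel before the transaction.
After the purchase, Hana holds 13% of Kestrel directly, and Corven's stake falls to 52%.
Hana controlled Kestrel already, so this is not a new person acquiring control; every other person's position is unchanged or reduced.
No new person acquires control, so the clause is not triggered.

No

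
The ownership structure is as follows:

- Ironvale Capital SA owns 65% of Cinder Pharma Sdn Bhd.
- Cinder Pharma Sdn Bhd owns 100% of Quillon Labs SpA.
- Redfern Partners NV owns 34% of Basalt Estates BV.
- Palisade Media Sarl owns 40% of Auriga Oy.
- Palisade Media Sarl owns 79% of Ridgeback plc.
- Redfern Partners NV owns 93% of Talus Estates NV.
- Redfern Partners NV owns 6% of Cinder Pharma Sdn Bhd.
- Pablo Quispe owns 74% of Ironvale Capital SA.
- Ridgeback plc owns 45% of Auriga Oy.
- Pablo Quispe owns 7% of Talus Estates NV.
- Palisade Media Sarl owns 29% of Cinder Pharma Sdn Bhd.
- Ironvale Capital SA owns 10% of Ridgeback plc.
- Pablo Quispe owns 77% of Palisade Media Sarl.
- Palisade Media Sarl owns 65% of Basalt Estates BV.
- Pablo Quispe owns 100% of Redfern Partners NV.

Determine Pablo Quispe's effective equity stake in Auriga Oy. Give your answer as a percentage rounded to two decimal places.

61.50%

Pablo reaches Auriga along 3 paths.
Via Palisade: 77% × 40% = 30.8%.
Via Palisade → Ridgeback: 77% × 79% × 45% = 27.3735%.
Via Ironvale → Ridgeback: 74% × 10% × 45% = 3.33%.
Total: 30.8% + 27.3735% + 3.33% = 61.5035%.
Rounded: 61.50%.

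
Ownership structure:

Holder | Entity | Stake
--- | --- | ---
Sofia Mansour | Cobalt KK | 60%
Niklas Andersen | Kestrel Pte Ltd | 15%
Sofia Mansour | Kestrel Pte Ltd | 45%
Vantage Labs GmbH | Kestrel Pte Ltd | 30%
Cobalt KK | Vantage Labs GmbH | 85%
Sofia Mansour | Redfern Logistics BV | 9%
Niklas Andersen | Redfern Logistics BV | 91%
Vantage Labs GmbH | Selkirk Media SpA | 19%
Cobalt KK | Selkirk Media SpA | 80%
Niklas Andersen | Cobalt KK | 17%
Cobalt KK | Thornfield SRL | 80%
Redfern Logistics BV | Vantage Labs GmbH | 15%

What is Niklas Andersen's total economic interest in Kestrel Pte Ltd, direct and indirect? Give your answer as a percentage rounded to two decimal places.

Niklas reaches Kestrel along 3 paths.
Via Redfern → Vantage: 91% × 15% × 30% = 4.095%.
Via Cobalt → Vantage: 17% × 85% × 30% = 4.335%.
Direct stake: 15% = 15%.
Total: 4.095% + 4.335% + 15% = 23.43%.

23.43%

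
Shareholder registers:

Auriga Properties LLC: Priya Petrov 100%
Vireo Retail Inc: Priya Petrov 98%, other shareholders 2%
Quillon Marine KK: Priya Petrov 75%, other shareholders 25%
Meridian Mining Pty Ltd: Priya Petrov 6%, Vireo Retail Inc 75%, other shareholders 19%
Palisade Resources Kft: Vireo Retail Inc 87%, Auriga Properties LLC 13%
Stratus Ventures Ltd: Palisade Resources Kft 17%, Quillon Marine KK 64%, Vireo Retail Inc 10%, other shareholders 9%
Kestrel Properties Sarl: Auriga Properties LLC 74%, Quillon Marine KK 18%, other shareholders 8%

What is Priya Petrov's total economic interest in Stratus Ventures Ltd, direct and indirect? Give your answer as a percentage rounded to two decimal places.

Priya reaches Stratus along 4 paths.
Via Vireo → Palisade: 98% × 87% × 17% = 14.4942%.
Via Auriga → Palisade: 100% × 13% × 17% = 2.21%.
Via Quillon: 75% × 64% = 48%.
Via Vireo: 98% × 10% = 9.8%.
Total: 14.4942% + 2.21% + 48% + 9.8% = 74.5042%.
Rounded: 74.50%.

74.50%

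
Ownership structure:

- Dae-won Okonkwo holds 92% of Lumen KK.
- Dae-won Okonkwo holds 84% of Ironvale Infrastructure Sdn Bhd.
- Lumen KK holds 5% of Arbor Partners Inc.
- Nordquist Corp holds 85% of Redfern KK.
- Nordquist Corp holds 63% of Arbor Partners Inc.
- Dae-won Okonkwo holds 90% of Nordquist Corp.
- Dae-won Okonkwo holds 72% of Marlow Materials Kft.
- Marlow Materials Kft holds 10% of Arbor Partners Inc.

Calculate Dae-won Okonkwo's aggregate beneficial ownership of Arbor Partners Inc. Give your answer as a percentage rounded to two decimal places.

Dae-won reaches Arbor along 3 paths.
Via Marlow: 72% × 10% = 7.2%.
Via Nordquist: 90% × 63% = 56.7%.
Via Lumen: 92% × 5% = 4.6%.
Total: 7.2% + 56.7% + 4.6% = 68.5%.
Rounded: 68.50%.

68.50%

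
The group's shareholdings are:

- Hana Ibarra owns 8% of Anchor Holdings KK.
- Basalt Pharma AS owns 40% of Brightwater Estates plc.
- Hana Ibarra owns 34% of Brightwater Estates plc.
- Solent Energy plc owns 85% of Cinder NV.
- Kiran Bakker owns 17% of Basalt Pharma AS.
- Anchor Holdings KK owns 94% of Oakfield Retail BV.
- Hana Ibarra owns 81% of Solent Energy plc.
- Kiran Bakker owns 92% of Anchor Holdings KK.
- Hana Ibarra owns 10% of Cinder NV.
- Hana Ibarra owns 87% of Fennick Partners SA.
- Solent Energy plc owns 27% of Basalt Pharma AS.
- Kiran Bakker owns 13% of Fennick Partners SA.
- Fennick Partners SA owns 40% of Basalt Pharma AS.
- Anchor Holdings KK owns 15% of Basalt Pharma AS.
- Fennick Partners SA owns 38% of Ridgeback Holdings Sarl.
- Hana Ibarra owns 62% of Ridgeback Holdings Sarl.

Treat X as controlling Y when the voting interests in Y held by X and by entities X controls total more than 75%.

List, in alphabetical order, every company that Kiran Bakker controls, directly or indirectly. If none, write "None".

Kiran holds 92% of Anchor, so Kiran controls Anchor.
Anchor holds 94% of Oakfield, so Kiran controls Oakfield.
No other company's threshold is met.

Anchor Holdings KK, Oakfield Retail BV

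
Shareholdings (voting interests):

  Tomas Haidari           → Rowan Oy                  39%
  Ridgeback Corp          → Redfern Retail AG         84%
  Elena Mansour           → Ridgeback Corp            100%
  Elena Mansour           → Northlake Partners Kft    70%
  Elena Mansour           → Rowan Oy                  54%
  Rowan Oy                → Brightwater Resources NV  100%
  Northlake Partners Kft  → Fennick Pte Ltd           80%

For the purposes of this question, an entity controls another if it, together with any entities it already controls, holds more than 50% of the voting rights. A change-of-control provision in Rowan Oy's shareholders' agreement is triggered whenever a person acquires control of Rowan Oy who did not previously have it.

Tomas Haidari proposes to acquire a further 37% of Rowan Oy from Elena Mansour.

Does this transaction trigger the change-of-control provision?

Yes

The purchase adds only to Tomas's holdings (Elena's stake shrinks), so Tomas is the only person who could newly come to control Rowan.
Tomas's largest direct stake is 39% in Rowan, which does not meet the threshold, so Tomas controls no company.
In Rowan, Tomas's side holds only 39%, not > 50%.
So before the transaction, Tomas does not control Rowan.
After the purchase, Tomas's direct stake in Rowan rises to 39% + 37% = 76%, and Elena's stake falls to 17%.
Tomas holds 76% of Rowan, so Tomas controls Rowan.
Tomas did not control Rowan before and does after, so the clause is triggered.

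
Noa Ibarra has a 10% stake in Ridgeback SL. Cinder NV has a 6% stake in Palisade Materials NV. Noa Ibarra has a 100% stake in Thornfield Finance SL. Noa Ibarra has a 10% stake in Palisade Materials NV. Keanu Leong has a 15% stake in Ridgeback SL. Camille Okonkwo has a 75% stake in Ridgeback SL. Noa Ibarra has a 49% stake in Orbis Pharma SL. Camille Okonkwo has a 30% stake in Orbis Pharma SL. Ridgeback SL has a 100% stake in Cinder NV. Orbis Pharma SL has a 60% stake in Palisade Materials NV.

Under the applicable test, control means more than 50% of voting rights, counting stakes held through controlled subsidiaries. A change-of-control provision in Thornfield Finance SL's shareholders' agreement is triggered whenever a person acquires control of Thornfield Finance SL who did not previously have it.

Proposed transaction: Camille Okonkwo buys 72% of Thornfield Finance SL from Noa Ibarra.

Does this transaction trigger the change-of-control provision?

The purchase adds only to Camille's holdings (Noa's stake shrinks), so Camille is the only person who could newly come to control Thornfield.
Camille holds 75% of Ridgeback, so Camille controls Ridgeback.
Ridgeback holds 100% of Cinder, so Camille controls Cinder.
Neither Camille nor any entity Camille controls holds any voting interest in Thornfield.
So before the transaction, Camille does not control Thornfield.
After the purchase, Camille holds 72% of Thornfield directly, and Noa's stake falls to 28%.
Camille holds 72% of Thornfield, so Camille controls Thornfield.
Camille did not control Thornfield before and does after, so the clause is triggered.

Yes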